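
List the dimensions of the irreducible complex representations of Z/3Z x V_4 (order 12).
Dimensions: 1, 1, 1, 1, 1, 1, 1, 1, 1, 1, 1, 1

Solution. There are 12 irreducibles (= number of conjugacy classes). Their dimensions d_i satisfy sum d_i^2 = |G| = 12: 1 + 1 + 1 + 1 + 1 + 1 + 1 + 1 + 1 + 1 + 1 + 1 = 12. (For the product with Z/3Z: each of the 3 1-dim characters of Z/3Z tensors with each irrep of V_4, giving 3 copies of each V_4-dimension.)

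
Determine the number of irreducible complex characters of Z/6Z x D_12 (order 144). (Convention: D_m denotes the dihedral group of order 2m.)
54

Argument: The number of irreducible complex representations of a finite group equals its number of conjugacy classes. For a direct product, #classes(G x H) = #classes(G) * #classes(H). Z/6Z has 6 classes (abelian), D_12 has 9 classes, so 6 * 9 = 54, so Z/6Z x D_12 (order 144) has exactly 54 irreducible complex representations.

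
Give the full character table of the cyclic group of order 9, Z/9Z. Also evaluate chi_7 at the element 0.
Character table of Z/9Z (irreps indexed chi_0,...,chi_8 with chi_k(m) = zeta_9^(k*m), zeta_9 = exp(2*pi*i/9)):
  irrep \ class  {0} (size 1)  {1} (size 1)    {2} (size 1)    {3} (size 1)    {4} (size 1)    {5} (size 1)    {6} (size 1)    {7} (size 1)    {8} (size 1)  
  chi_0          1             1               1               1               1               1               1               1               1             
  chi_1          1             exp(2*I*pi/9)   exp(4*I*pi/9)   exp(2*I*pi/3)   exp(8*I*pi/9)   exp(-8*I*pi/9)  exp(-2*I*pi/3)  exp(-4*I*pi/9)  exp(-2*I*pi/9)
  chi_2          1             exp(4*I*pi/9)   exp(8*I*pi/9)   exp(-2*I*pi/3)  exp(-2*I*pi/9)  exp(2*I*pi/9)   exp(2*I*pi/3)   exp(-8*I*pi/9)  exp(-4*I*pi/9)
  chi_3          1             exp(2*I*pi/3)   exp(-2*I*pi/3)  1               exp(2*I*pi/3)   exp(-2*I*pi/3)  1               exp(2*I*pi/3)   exp(-2*I*pi/3)
  chi_4          1             exp(8*I*pi/9)   exp(-2*I*pi/9)  exp(2*I*pi/3)   exp(-4*I*pi/9)  exp(4*I*pi/9)   exp(-2*I*pi/3)  exp(2*I*pi/9)   exp(-8*I*pi/9)
  chi_5          1             exp(-8*I*pi/9)  exp(2*I*pi/9)   exp(-2*I*pi/3)  exp(4*I*pi/9)   exp(-4*I*pi/9)  exp(2*I*pi/3)   exp(-2*I*pi/9)  exp(8*I*pi/9) 
  chi_6          1             exp(-2*I*pi/3)  exp(2*I*pi/3)   1               exp(-2*I*pi/3)  exp(2*I*pi/3)   1               exp(-2*I*pi/3)  exp(2*I*pi/3) 
  chi_7          1             exp(-4*I*pi/9)  exp(-8*I*pi/9)  exp(2*I*pi/3)   exp(2*I*pi/9)   exp(-2*I*pi/9)  exp(-2*I*pi/3)  exp(8*I*pi/9)   exp(4*I*pi/9) 
  chi_8          1             exp(-2*I*pi/9)  exp(-4*I*pi/9)  exp(-2*I*pi/3)  exp(-8*I*pi/9)  exp(8*I*pi/9)   exp(2*I*pi/3)   exp(4*I*pi/9)   exp(2*I*pi/9) 

Spot check: chi_7(0) = zeta_9^(7*0) = zeta_9^0 = 1.

Z/9Z is abelian, so all 9 irreducible complex representations are 1-dimensional. They are given by chi_k(m) = zeta_9^(k*m) for k = 0,...,8. Row orthogonality: sum_m chi_k(m) conj(chi_l(m)) = 9 * [k = l].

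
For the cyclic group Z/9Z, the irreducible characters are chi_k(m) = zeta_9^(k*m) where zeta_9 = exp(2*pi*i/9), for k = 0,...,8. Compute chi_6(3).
chi_6(3) = zeta_9^18 = 1

Argument: chi_6(3) = zeta_9^(6*3) = zeta_9^18. Since zeta_9^9 = 1, this equals zeta_9^0 = exp(2*pi*i*0/9) = 1.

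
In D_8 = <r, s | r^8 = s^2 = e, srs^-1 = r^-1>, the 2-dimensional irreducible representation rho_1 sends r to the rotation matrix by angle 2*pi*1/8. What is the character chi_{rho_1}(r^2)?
chi_{rho_1}(r^2) = 2*cos(2*pi*1*2/8) = 0

Justification: rho_1(r^2) is rotation by angle 2*pi*1*2/8, whose trace is 2*cos(2*pi*1*2/8) = 0.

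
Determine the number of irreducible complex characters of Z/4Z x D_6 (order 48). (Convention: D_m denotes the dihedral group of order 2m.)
24

Derivation: The number of irreducible complex representations of a finite group equals its number of conjugacy classes. For a direct product, #classes(G x H) = #classes(G) * #classes(H). Z/4Z has 4 classes (abelian), D_6 has 6 classes, so 4 * 6 = 24, so Z/4Z x D_6 (order 48) has exactly 24 irreducible complex representations.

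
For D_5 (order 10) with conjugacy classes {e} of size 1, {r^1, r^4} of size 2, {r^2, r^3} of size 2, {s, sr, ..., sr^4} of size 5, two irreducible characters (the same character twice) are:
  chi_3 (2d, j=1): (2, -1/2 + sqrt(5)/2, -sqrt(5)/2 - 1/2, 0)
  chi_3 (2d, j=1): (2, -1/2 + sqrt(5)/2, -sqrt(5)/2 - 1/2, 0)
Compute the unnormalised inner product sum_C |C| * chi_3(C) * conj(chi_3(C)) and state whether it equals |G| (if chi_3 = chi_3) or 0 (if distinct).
Sum = 10 = |G| = 10; so <chi_3, chi_3> = 1 (norm-1 confirms irreducibility).

Reasoning: Compute term by term over conjugacy classes (|C| * chi_3(C) * conj(chi_3(C))):
  1*(2)*conj(2) + 2*(-1/2 + sqrt(5)/2)*conj(-1/2 + sqrt(5)/2) + 2*(-sqrt(5)/2 - 1/2)*conj(-sqrt(5)/2 - 1/2) + 5*(0)*conj(0)
  = (4) + (3 - sqrt(5)) + (sqrt(5) + 3) + (0)
  = 10.
Dividing by |G| = 10 gives 10/10 = 1, matching the row-orthogonality relation <chi_3, chi_3> = [chi_3 = chi_3].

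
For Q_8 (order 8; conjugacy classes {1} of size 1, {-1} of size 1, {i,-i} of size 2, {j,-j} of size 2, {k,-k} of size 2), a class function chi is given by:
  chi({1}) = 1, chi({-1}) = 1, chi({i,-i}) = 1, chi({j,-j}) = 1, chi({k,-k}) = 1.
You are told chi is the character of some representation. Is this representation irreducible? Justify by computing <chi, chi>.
Irreducible: <chi, chi> = 1.

Working: <chi, chi> = (1/|G|) sum_C |C| * |chi(C)|^2 = (1/8)[1*|1|^2 + 1*|1|^2 + 2*|1|^2 + 2*|1|^2 + 2*|1|^2]
  = (1/8)[(1) + (1) + (2) + (2) + (2)] = 8/8 = 1.
A character is irreducible iff <chi, chi> = 1, so this representation is irreducible.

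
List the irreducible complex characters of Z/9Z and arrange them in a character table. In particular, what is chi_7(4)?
Character table of Z/9Z (irreps indexed chi_0,...,chi_8 with chi_k(m) = zeta_9^(k*m), zeta_9 = exp(2*pi*i/9)):
  irrep \ class  {0} (size 1)  {1} (size 1)    {2} (size 1)    {3} (size 1)    {4} (size 1)    {5} (size 1)    {6} (size 1)    {7} (size 1)    {8} (size 1)  
  chi_0          1             1               1               1               1               1               1               1               1             
  chi_1          1             exp(2*I*pi/9)   exp(4*I*pi/9)   exp(2*I*pi/3)   exp(8*I*pi/9)   exp(-8*I*pi/9)  exp(-2*I*pi/3)  exp(-4*I*pi/9)  exp(-2*I*pi/9)
  chi_2          1             exp(4*I*pi/9)   exp(8*I*pi/9)   exp(-2*I*pi/3)  exp(-2*I*pi/9)  exp(2*I*pi/9)   exp(2*I*pi/3)   exp(-8*I*pi/9)  exp(-4*I*pi/9)
  chi_3          1             exp(2*I*pi/3)   exp(-2*I*pi/3)  1               exp(2*I*pi/3)   exp(-2*I*pi/3)  1               exp(2*I*pi/3)   exp(-2*I*pi/3)
  chi_4          1             exp(8*I*pi/9)   exp(-2*I*pi/9)  exp(2*I*pi/3)   exp(-4*I*pi/9)  exp(4*I*pi/9)   exp(-2*I*pi/3)  exp(2*I*pi/9)   exp(-8*I*pi/9)
  chi_5          1             exp(-8*I*pi/9)  exp(2*I*pi/9)   exp(-2*I*pi/3)  exp(4*I*pi/9)   exp(-4*I*pi/9)  exp(2*I*pi/3)   exp(-2*I*pi/9)  exp(8*I*pi/9) 
  chi_6          1             exp(-2*I*pi/3)  exp(2*I*pi/3)   1               exp(-2*I*pi/3)  exp(2*I*pi/3)   1               exp(-2*I*pi/3)  exp(2*I*pi/3) 
  chi_7          1             exp(-4*I*pi/9)  exp(-8*I*pi/9)  exp(2*I*pi/3)   exp(2*I*pi/9)   exp(-2*I*pi/9)  exp(-2*I*pi/3)  exp(8*I*pi/9)   exp(4*I*pi/9) 
  chi_8          1             exp(-2*I*pi/9)  exp(-4*I*pi/9)  exp(-2*I*pi/3)  exp(-8*I*pi/9)  exp(8*I*pi/9)   exp(2*I*pi/3)   exp(4*I*pi/9)   exp(2*I*pi/9) 

Spot check: chi_7(4) = zeta_9^(7*4) = zeta_9^28 = exp(2*I*pi/9).

Why: Z/9Z is abelian, so all 9 irreducible complex representations are 1-dimensional. They are given by chi_k(m) = zeta_9^(k*m) for k = 0,...,8. Row orthogonality: sum_m chi_k(m) conj(chi_l(m)) = 9 * [k = l].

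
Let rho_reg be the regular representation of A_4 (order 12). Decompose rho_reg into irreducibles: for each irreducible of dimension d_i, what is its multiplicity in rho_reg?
Each irreducible V_i of dimension d_i appears with multiplicity d_i, i.e. rho_reg = (direct sum over all irreducibles V_i) d_i V_i. The irreducible dimensions for A_4 are 1, 1, 1, 3: 3 irreducibles of dimension 1, each with multiplicity 1; 1 irreducible of dimension 3, with multiplicity 3. Total dimension 3*1*1 + 1*3*3 = 12 = |G|.

Explanation: General theorem: in the regular representation of a finite group G, each irreducible appears with multiplicity equal to its dimension. Check: dim(rho_reg) = sum d_i^2 = 1 + 1 + 1 + 9 = 12 = |G|.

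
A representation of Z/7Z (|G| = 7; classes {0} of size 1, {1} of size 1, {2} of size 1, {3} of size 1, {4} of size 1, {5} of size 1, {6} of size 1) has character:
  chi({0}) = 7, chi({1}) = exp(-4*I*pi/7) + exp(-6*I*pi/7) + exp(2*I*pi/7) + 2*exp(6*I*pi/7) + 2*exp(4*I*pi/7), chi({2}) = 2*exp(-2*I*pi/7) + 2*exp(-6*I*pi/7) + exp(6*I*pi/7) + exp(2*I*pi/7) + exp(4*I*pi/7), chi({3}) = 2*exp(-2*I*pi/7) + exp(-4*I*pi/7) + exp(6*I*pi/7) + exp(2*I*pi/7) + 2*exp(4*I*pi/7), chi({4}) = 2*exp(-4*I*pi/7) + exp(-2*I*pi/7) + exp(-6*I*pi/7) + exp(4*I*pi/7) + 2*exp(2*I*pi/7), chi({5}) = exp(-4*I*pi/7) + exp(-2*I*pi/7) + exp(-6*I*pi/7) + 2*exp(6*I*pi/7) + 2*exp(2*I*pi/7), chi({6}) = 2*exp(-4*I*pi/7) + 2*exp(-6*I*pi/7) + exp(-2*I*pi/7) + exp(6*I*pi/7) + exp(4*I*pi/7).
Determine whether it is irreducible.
Not irreducible (reducible): <chi, chi> = 11 > 1.

Working: <chi, chi> = (1/|G|) sum_C |C| * |chi(C)|^2 = (1/7)[1*|7|^2 + 1*|exp(-4*I*pi/7) + exp(-6*I*pi/7) + exp(2*I*pi/7) + 2*exp(6*I*pi/7) + 2*exp(4*I*pi/7)|^2 + 1*|2*exp(-2*I*pi/7) + 2*exp(-6*I*pi/7) + exp(6*I*pi/7) + exp(2*I*pi/7) + exp(4*I*pi/7)|^2 + 1*|2*exp(-2*I*pi/7) + exp(-4*I*pi/7) + exp(6*I*pi/7) + exp(2*I*pi/7) + 2*exp(4*I*pi/7)|^2 + 1*|2*exp(-4*I*pi/7) + exp(-2*I*pi/7) + exp(-6*I*pi/7) + exp(4*I*pi/7) + 2*exp(2*I*pi/7)|^2 + 1*|exp(-4*I*pi/7) + exp(-2*I*pi/7) + exp(-6*I*pi/7) + 2*exp(6*I*pi/7) + 2*exp(2*I*pi/7)|^2 + 1*|2*exp(-4*I*pi/7) + 2*exp(-6*I*pi/7) + exp(-2*I*pi/7) + exp(6*I*pi/7) + exp(4*I*pi/7)|^2]
  = (1/7)[(49) + (11 + 9*exp(-2*I*pi/7) + 6*exp(-4*I*pi/7) + 4*exp(-6*I*pi/7) + 4*exp(6*I*pi/7) + 6*exp(4*I*pi/7) + 9*exp(2*I*pi/7)) + (11 + 9*exp(-4*I*pi/7) + 4*exp(-2*I*pi/7) + 6*exp(-6*I*pi/7) + 6*exp(6*I*pi/7) + 4*exp(2*I*pi/7) + 9*exp(4*I*pi/7)) + (11 + 6*exp(-2*I*pi/7) + 9*exp(-6*I*pi/7) + 4*exp(-4*I*pi/7) + 4*exp(4*I*pi/7) + 9*exp(6*I*pi/7) + 6*exp(2*I*pi/7)) + (11 + 6*exp(-2*I*pi/7) + 9*exp(-6*I*pi/7) + 4*exp(-4*I*pi/7) + 4*exp(4*I*pi/7) + 9*exp(6*I*pi/7) + 6*exp(2*I*pi/7)) + (11 + 9*exp(-4*I*pi/7) + 4*exp(-2*I*pi/7) + 6*exp(-6*I*pi/7) + 6*exp(6*I*pi/7) + 4*exp(2*I*pi/7) + 9*exp(4*I*pi/7)) + (11 + 9*exp(-2*I*pi/7) + 6*exp(-4*I*pi/7) + 4*exp(-6*I*pi/7) + 4*exp(6*I*pi/7) + 6*exp(4*I*pi/7) + 9*exp(2*I*pi/7))] = 77/7 = 11.
(Exp terms are combined using exp(i*s)*conj(exp(i*t)) = exp(i*(s-t)), and sums of them are collapsed using the identity that for every m > 1 the m distinct m-th roots of unity sum to 0, e.g. 1 + exp(2*I*pi/3) + exp(-2*I*pi/3) = 0.)
A character is irreducible iff <chi, chi> = 1, so this representation is reducible.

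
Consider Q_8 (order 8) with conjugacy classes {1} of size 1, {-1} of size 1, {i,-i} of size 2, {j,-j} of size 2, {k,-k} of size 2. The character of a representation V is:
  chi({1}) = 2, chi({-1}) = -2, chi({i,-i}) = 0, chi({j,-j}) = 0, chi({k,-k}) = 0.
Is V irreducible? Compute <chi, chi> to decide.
Irreducible: <chi, chi> = 1.

<chi, chi> = (1/|G|) sum_C |C| * |chi(C)|^2 = (1/8)[1*|2|^2 + 1*|-2|^2 + 2*|0|^2 + 2*|0|^2 + 2*|0|^2]
  = (1/8)[(4) + (4) + (0) + (0) + (0)] = 8/8 = 1.
A character is irreducible iff <chi, chi> = 1, so this representation is irreducible.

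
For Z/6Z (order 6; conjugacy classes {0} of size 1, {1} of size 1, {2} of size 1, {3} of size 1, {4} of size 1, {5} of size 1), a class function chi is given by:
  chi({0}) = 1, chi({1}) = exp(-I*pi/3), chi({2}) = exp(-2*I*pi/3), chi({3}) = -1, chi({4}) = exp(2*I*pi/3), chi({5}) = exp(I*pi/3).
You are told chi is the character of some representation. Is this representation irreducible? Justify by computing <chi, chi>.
Irreducible: <chi, chi> = 1.

Explanation: <chi, chi> = (1/|G|) sum_C |C| * |chi(C)|^2 = (1/6)[1*|1|^2 + 1*|exp(-I*pi/3)|^2 + 1*|exp(-2*I*pi/3)|^2 + 1*|-1|^2 + 1*|exp(2*I*pi/3)|^2 + 1*|exp(I*pi/3)|^2]
  = (1/6)[(1) + (1) + (1) + (1) + (1) + (1)] = 6/6 = 1.
(Exp terms are combined using exp(i*s)*conj(exp(i*t)) = exp(i*(s-t)), and sums of them are collapsed using the identity that for every m > 1 the m distinct m-th roots of unity sum to 0, e.g. 1 + exp(2*I*pi/3) + exp(-2*I*pi/3) = 0.)
A character is irreducible iff <chi, chi> = 1, so this representation is irreducible.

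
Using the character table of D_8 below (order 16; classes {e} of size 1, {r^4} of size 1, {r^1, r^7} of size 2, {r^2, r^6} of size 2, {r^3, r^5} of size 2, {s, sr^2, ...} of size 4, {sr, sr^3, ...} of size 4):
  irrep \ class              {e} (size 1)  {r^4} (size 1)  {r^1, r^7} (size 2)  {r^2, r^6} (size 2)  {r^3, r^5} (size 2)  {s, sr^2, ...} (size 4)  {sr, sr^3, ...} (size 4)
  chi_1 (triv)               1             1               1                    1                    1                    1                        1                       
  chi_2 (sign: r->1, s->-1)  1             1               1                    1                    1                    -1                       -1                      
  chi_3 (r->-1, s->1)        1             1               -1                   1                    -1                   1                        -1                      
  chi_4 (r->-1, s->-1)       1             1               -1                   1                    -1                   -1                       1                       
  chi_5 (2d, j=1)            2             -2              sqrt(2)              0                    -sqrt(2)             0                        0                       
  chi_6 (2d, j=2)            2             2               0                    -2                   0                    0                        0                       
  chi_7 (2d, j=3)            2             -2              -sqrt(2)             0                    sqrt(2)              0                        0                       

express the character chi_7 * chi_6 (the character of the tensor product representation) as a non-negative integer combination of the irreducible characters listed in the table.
chi_7 tensor chi_6 = chi_5 + chi_7 (all other irreducibles have multiplicity 0).

Justification: The character of a tensor product is the pointwise product (chi_7 * chi_6)(C) = chi_7(C) * chi_6(C):
  {e}: (2)*(2), {r^4}: (-2)*(2), {r^1, r^7}: (-sqrt(2))*(0), {r^2, r^6}: (0)*(-2), {r^3, r^5}: (sqrt(2))*(0), {s, sr^2, ...}: (0)*(0), {sr, sr^3, ...}: (0)*(0)
so (chi_7 * chi_6) takes values
  {e} -> 4, {r^4} -> -4, {r^1, r^7} -> 0, {r^2, r^6} -> 0, {r^3, r^5} -> 0, {s, sr^2, ...} -> 0, {sr, sr^3, ...} -> 0.
Now take the inner product of this character with each irreducible chi from the table, <chi_7*chi_6, chi> = (1/16) sum_C |C| (chi_7*chi_6)(C) conj(chi(C)):
  <chi_7*chi_6, chi_1> = (1/16)[1*(4)*conj(1) + 1*(-4)*conj(1) + 2*(0)*conj(1) + 2*(0)*conj(1) + 2*(0)*conj(1) + 4*(0)*conj(1) + 4*(0)*conj(1)]
      = (1/16)[(4) + (-4) + (0) + (0) + (0) + (0) + (0)] = 0/16 = 0
  <chi_7*chi_6, chi_2> = (1/16)[1*(4)*conj(1) + 1*(-4)*conj(1) + 2*(0)*conj(1) + 2*(0)*conj(1) + 2*(0)*conj(1) + 4*(0)*conj(-1) + 4*(0)*conj(-1)]
      = (1/16)[(4) + (-4) + (0) + (0) + (0) + (0) + (0)] = 0/16 = 0
  <chi_7*chi_6, chi_3> = (1/16)[1*(4)*conj(1) + 1*(-4)*conj(1) + 2*(0)*conj(-1) + 2*(0)*conj(1) + 2*(0)*conj(-1) + 4*(0)*conj(1) + 4*(0)*conj(-1)]
      = (1/16)[(4) + (-4) + (0) + (0) + (0) + (0) + (0)] = 0/16 = 0
  <chi_7*chi_6, chi_4> = (1/16)[1*(4)*conj(1) + 1*(-4)*conj(1) + 2*(0)*conj(-1) + 2*(0)*conj(1) + 2*(0)*conj(-1) + 4*(0)*conj(-1) + 4*(0)*conj(1)]
      = (1/16)[(4) + (-4) + (0) + (0) + (0) + (0) + (0)] = 0/16 = 0
  <chi_7*chi_6, chi_5> = (1/16)[1*(4)*conj(2) + 1*(-4)*conj(-2) + 2*(0)*conj(sqrt(2)) + 2*(0)*conj(0) + 2*(0)*conj(-sqrt(2)) + 4*(0)*conj(0) + 4*(0)*conj(0)]
      = (1/16)[(8) + (8) + (0) + (0) + (0) + (0) + (0)] = 16/16 = 1
  <chi_7*chi_6, chi_6> = (1/16)[1*(4)*conj(2) + 1*(-4)*conj(2) + 2*(0)*conj(0) + 2*(0)*conj(-2) + 2*(0)*conj(0) + 4*(0)*conj(0) + 4*(0)*conj(0)]
      = (1/16)[(8) + (-8) + (0) + (0) + (0) + (0) + (0)] = 0/16 = 0
  <chi_7*chi_6, chi_7> = (1/16)[1*(4)*conj(2) + 1*(-4)*conj(-2) + 2*(0)*conj(-sqrt(2)) + 2*(0)*conj(0) + 2*(0)*conj(sqrt(2)) + 4*(0)*conj(0) + 4*(0)*conj(0)]
      = (1/16)[(8) + (8) + (0) + (0) + (0) + (0) + (0)] = 16/16 = 1
Hence the multiplicities are chi_5: 1, chi_7: 1. Dimension check: dim(chi_7)*dim(chi_6) = 2*2 = 4 and sum (mult * dim) = 1*2 + 1*2 = 4.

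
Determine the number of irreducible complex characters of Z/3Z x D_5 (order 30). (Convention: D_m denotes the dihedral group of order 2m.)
12

Why: The number of irreducible complex representations of a finite group equals its number of conjugacy classes. For a direct product, #classes(G x H) = #classes(G) * #classes(H). Z/3Z has 3 classes (abelian), D_5 has 4 classes, so 3 * 4 = 12, so Z/3Z x D_5 (order 30) has exactly 12 irreducible complex representations.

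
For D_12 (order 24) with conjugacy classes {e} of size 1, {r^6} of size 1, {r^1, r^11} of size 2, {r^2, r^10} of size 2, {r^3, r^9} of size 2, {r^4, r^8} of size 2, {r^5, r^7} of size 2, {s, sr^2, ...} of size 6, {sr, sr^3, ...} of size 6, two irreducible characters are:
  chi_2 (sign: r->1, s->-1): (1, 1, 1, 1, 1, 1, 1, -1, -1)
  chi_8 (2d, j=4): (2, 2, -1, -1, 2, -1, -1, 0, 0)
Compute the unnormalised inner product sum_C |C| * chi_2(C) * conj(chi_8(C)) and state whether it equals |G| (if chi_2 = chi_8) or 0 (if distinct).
Sum = 0; so <chi_2, chi_8> = 0 (distinct irreducibles are orthogonal).

Reasoning: Compute term by term over conjugacy classes (|C| * chi_2(C) * conj(chi_8(C))):
  1*(1)*conj(2) + 1*(1)*conj(2) + 2*(1)*conj(-1) + 2*(1)*conj(-1) + 2*(1)*conj(2) + 2*(1)*conj(-1) + 2*(1)*conj(-1) + 6*(-1)*conj(0) + 6*(-1)*conj(0)
  = (2) + (2) + (-2) + (-2) + (4) + (-2) + (-2) + (0) + (0)
  = 0.
Dividing by |G| = 24 gives 0/24 = 0, matching the row-orthogonality relation <chi_2, chi_8> = [chi_2 = chi_8].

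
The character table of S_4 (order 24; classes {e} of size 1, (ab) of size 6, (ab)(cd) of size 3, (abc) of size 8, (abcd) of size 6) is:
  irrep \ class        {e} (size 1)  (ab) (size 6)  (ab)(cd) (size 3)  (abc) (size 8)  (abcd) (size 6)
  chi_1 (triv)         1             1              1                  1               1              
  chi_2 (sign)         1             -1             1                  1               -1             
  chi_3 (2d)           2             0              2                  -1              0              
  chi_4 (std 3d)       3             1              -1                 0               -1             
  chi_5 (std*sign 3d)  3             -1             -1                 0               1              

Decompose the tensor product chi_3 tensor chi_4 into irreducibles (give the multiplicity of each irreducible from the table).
chi_3 tensor chi_4 = chi_4 + chi_5 (all other irreducibles have multiplicity 0).

Explanation: The character of a tensor product is the pointwise product (chi_3 * chi_4)(C) = chi_3(C) * chi_4(C):
  {e}: (2)*(3), (ab): (0)*(1), (ab)(cd): (2)*(-1), (abc): (-1)*(0), (abcd): (0)*(-1)
so (chi_3 * chi_4) takes values
  {e} -> 6, (ab) -> 0, (ab)(cd) -> -2, (abc) -> 0, (abcd) -> 0.
Now take the inner product of this character with each irreducible chi from the table, <chi_3*chi_4, chi> = (1/24) sum_C |C| (chi_3*chi_4)(C) conj(chi(C)):
  <chi_3*chi_4, chi_1> = (1/24)[1*(6)*conj(1) + 6*(0)*conj(1) + 3*(-2)*conj(1) + 8*(0)*conj(1) + 6*(0)*conj(1)]
      = (1/24)[(6) + (0) + (-6) + (0) + (0)] = 0/24 = 0
  <chi_3*chi_4, chi_2> = (1/24)[1*(6)*conj(1) + 6*(0)*conj(-1) + 3*(-2)*conj(1) + 8*(0)*conj(1) + 6*(0)*conj(-1)]
      = (1/24)[(6) + (0) + (-6) + (0) + (0)] = 0/24 = 0
  <chi_3*chi_4, chi_3> = (1/24)[1*(6)*conj(2) + 6*(0)*conj(0) + 3*(-2)*conj(2) + 8*(0)*conj(-1) + 6*(0)*conj(0)]
      = (1/24)[(12) + (0) + (-12) + (0) + (0)] = 0/24 = 0
  <chi_3*chi_4, chi_4> = (1/24)[1*(6)*conj(3) + 6*(0)*conj(1) + 3*(-2)*conj(-1) + 8*(0)*conj(0) + 6*(0)*conj(-1)]
      = (1/24)[(18) + (0) + (6) + (0) + (0)] = 24/24 = 1
  <chi_3*chi_4, chi_5> = (1/24)[1*(6)*conj(3) + 6*(0)*conj(-1) + 3*(-2)*conj(-1) + 8*(0)*conj(0) + 6*(0)*conj(1)]
      = (1/24)[(18) + (0) + (6) + (0) + (0)] = 24/24 = 1
Hence the multiplicities are chi_4: 1, chi_5: 1. Dimension check: dim(chi_3)*dim(chi_4) = 2*3 = 6 and sum (mult * dim) = 1*3 + 1*3 = 6.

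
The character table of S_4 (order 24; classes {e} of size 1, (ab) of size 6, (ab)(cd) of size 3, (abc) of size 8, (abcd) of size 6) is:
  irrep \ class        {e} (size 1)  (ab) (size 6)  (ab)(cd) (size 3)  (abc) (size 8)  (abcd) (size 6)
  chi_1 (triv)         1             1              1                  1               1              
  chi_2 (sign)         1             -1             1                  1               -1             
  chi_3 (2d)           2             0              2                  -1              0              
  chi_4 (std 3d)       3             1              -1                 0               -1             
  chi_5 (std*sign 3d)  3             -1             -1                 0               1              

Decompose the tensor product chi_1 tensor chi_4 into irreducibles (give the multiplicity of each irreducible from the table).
chi_1 tensor chi_4 = chi_4 (all other irreducibles have multiplicity 0).

The character of a tensor product is the pointwise product (chi_1 * chi_4)(C) = chi_1(C) * chi_4(C):
  {e}: (1)*(3), (ab): (1)*(1), (ab)(cd): (1)*(-1), (abc): (1)*(0), (abcd): (1)*(-1)
so (chi_1 * chi_4) takes values
  {e} -> 3, (ab) -> 1, (ab)(cd) -> -1, (abc) -> 0, (abcd) -> -1.
Now take the inner product of this character with each irreducible chi from the table, <chi_1*chi_4, chi> = (1/24) sum_C |C| (chi_1*chi_4)(C) conj(chi(C)):
  <chi_1*chi_4, chi_1> = (1/24)[1*(3)*conj(1) + 6*(1)*conj(1) + 3*(-1)*conj(1) + 8*(0)*conj(1) + 6*(-1)*conj(1)]
      = (1/24)[(3) + (6) + (-3) + (0) + (-6)] = 0/24 = 0
  <chi_1*chi_4, chi_2> = (1/24)[1*(3)*conj(1) + 6*(1)*conj(-1) + 3*(-1)*conj(1) + 8*(0)*conj(1) + 6*(-1)*conj(-1)]
      = (1/24)[(3) + (-6) + (-3) + (0) + (6)] = 0/24 = 0
  <chi_1*chi_4, chi_3> = (1/24)[1*(3)*conj(2) + 6*(1)*conj(0) + 3*(-1)*conj(2) + 8*(0)*conj(-1) + 6*(-1)*conj(0)]
      = (1/24)[(6) + (0) + (-6) + (0) + (0)] = 0/24 = 0
  <chi_1*chi_4, chi_4> = (1/24)[1*(3)*conj(3) + 6*(1)*conj(1) + 3*(-1)*conj(-1) + 8*(0)*conj(0) + 6*(-1)*conj(-1)]
      = (1/24)[(9) + (6) + (3) + (0) + (6)] = 24/24 = 1
  <chi_1*chi_4, chi_5> = (1/24)[1*(3)*conj(3) + 6*(1)*conj(-1) + 3*(-1)*conj(-1) + 8*(0)*conj(0) + 6*(-1)*conj(1)]
      = (1/24)[(9) + (-6) + (3) + (0) + (-6)] = 0/24 = 0
Hence the multiplicities are chi_4: 1. Dimension check: dim(chi_1)*dim(chi_4) = 1*3 = 3 and sum (mult * dim) = 1*3 = 3.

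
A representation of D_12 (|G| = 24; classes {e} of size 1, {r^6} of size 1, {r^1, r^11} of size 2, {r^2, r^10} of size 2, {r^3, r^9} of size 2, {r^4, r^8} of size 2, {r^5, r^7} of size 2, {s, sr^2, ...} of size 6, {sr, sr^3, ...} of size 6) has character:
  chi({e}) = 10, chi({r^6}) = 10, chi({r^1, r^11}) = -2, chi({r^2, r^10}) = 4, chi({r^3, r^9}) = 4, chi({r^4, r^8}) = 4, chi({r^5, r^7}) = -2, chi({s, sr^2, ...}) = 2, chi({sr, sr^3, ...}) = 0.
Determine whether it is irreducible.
Not irreducible (reducible): <chi, chi> = 14 > 1.

Why: <chi, chi> = (1/|G|) sum_C |C| * |chi(C)|^2 = (1/24)[1*|10|^2 + 1*|10|^2 + 2*|-2|^2 + 2*|4|^2 + 2*|4|^2 + 2*|4|^2 + 2*|-2|^2 + 6*|2|^2 + 6*|0|^2]
  = (1/24)[(100) + (100) + (8) + (32) + (32) + (32) + (8) + (24) + (0)] = 336/24 = 14.
A character is irreducible iff <chi, chi> = 1, so this representation is reducible.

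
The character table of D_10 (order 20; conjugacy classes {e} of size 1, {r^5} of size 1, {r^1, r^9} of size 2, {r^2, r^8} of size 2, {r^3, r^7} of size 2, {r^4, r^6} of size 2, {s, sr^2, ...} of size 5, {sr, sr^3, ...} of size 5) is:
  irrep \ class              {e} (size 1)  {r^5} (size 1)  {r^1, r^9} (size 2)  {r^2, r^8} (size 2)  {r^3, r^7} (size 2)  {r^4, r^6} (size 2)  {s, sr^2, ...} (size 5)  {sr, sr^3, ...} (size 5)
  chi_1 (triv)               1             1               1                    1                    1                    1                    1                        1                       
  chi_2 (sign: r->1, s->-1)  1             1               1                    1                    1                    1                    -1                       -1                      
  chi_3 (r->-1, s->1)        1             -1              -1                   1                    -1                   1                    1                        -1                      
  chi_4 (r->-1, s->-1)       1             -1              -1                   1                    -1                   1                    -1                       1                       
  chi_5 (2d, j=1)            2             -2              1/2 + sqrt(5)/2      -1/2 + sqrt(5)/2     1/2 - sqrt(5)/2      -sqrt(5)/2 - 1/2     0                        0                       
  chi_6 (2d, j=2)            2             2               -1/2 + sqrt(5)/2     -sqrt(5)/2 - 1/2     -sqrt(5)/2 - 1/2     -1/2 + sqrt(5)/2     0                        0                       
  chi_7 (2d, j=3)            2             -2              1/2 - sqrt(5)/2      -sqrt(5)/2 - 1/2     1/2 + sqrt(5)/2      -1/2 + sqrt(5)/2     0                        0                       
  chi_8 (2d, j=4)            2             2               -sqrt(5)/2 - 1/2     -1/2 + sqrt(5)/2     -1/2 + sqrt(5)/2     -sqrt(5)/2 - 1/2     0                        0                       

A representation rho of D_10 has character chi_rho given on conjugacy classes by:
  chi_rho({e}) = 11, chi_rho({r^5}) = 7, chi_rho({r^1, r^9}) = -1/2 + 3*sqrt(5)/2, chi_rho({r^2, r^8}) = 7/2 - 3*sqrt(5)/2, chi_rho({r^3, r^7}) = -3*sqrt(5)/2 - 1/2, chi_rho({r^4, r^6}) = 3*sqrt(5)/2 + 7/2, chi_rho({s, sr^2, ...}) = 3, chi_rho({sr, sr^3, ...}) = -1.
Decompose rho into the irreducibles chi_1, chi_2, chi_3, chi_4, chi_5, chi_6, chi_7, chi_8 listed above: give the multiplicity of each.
Multiplicities: chi_1: 2, chi_2: 1, chi_3: 2, chi_4: 0, chi_5: 0, chi_6: 3, chi_7: 0, chi_8: 0.

Reasoning: Use <chi_rho, chi> = (1/|G|) sum_C |C| * chi_rho(C) * conj(chi(C)) with |G| = 20 for each irreducible chi in the table:
  <chi_rho, chi_1> = (1/20)[1*(11)*conj(1) + 1*(7)*conj(1) + 2*(-1/2 + 3*sqrt(5)/2)*conj(1) + 2*(7/2 - 3*sqrt(5)/2)*conj(1) + 2*(-3*sqrt(5)/2 - 1/2)*conj(1) + 2*(3*sqrt(5)/2 + 7/2)*conj(1) + 5*(3)*conj(1) + 5*(-1)*conj(1)]
      = (1/20)[(11) + (7) + (-1 + 3*sqrt(5)) + (7 - 3*sqrt(5)) + (-3*sqrt(5) - 1) + (3*sqrt(5) + 7) + (15) + (-5)] = 40/20 = 2
  <chi_rho, chi_2> = (1/20)[1*(11)*conj(1) + 1*(7)*conj(1) + 2*(-1/2 + 3*sqrt(5)/2)*conj(1) + 2*(7/2 - 3*sqrt(5)/2)*conj(1) + 2*(-3*sqrt(5)/2 - 1/2)*conj(1) + 2*(3*sqrt(5)/2 + 7/2)*conj(1) + 5*(3)*conj(-1) + 5*(-1)*conj(-1)]
      = (1/20)[(11) + (7) + (-1 + 3*sqrt(5)) + (7 - 3*sqrt(5)) + (-3*sqrt(5) - 1) + (3*sqrt(5) + 7) + (-15) + (5)] = 20/20 = 1
  <chi_rho, chi_3> = (1/20)[1*(11)*conj(1) + 1*(7)*conj(-1) + 2*(-1/2 + 3*sqrt(5)/2)*conj(-1) + 2*(7/2 - 3*sqrt(5)/2)*conj(1) + 2*(-3*sqrt(5)/2 - 1/2)*conj(-1) + 2*(3*sqrt(5)/2 + 7/2)*conj(1) + 5*(3)*conj(1) + 5*(-1)*conj(-1)]
      = (1/20)[(11) + (-7) + (1 - 3*sqrt(5)) + (7 - 3*sqrt(5)) + (1 + 3*sqrt(5)) + (3*sqrt(5) + 7) + (15) + (5)] = 40/20 = 2
  <chi_rho, chi_4> = (1/20)[1*(11)*conj(1) + 1*(7)*conj(-1) + 2*(-1/2 + 3*sqrt(5)/2)*conj(-1) + 2*(7/2 - 3*sqrt(5)/2)*conj(1) + 2*(-3*sqrt(5)/2 - 1/2)*conj(-1) + 2*(3*sqrt(5)/2 + 7/2)*conj(1) + 5*(3)*conj(-1) + 5*(-1)*conj(1)]
      = (1/20)[(11) + (-7) + (1 - 3*sqrt(5)) + (7 - 3*sqrt(5)) + (1 + 3*sqrt(5)) + (3*sqrt(5) + 7) + (-15) + (-5)] = 0/20 = 0
  <chi_rho, chi_5> = (1/20)[1*(11)*conj(2) + 1*(7)*conj(-2) + 2*(-1/2 + 3*sqrt(5)/2)*conj(1/2 + sqrt(5)/2) + 2*(7/2 - 3*sqrt(5)/2)*conj(-1/2 + sqrt(5)/2) + 2*(-3*sqrt(5)/2 - 1/2)*conj(1/2 - sqrt(5)/2) + 2*(3*sqrt(5)/2 + 7/2)*conj(-sqrt(5)/2 - 1/2) + 5*(3)*conj(0) + 5*(-1)*conj(0)]
      = (1/20)[(22) + (-14) + (sqrt(5) + 7) + (-11 + 5*sqrt(5)) + (7 - sqrt(5)) + (-5*sqrt(5) - 11) + (0) + (0)] = 0/20 = 0
  <chi_rho, chi_6> = (1/20)[1*(11)*conj(2) + 1*(7)*conj(2) + 2*(-1/2 + 3*sqrt(5)/2)*conj(-1/2 + sqrt(5)/2) + 2*(7/2 - 3*sqrt(5)/2)*conj(-sqrt(5)/2 - 1/2) + 2*(-3*sqrt(5)/2 - 1/2)*conj(-sqrt(5)/2 - 1/2) + 2*(3*sqrt(5)/2 + 7/2)*conj(-1/2 + sqrt(5)/2) + 5*(3)*conj(0) + 5*(-1)*conj(0)]
      = (1/20)[(22) + (14) + (8 - 2*sqrt(5)) + (4 - 2*sqrt(5)) + (2*sqrt(5) + 8) + (4 + 2*sqrt(5)) + (0) + (0)] = 60/20 = 3
  <chi_rho, chi_7> = (1/20)[1*(11)*conj(2) + 1*(7)*conj(-2) + 2*(-1/2 + 3*sqrt(5)/2)*conj(1/2 - sqrt(5)/2) + 2*(7/2 - 3*sqrt(5)/2)*conj(-sqrt(5)/2 - 1/2) + 2*(-3*sqrt(5)/2 - 1/2)*conj(1/2 + sqrt(5)/2) + 2*(3*sqrt(5)/2 + 7/2)*conj(-1/2 + sqrt(5)/2) + 5*(3)*conj(0) + 5*(-1)*conj(0)]
      = (1/20)[(22) + (-14) + (-8 + 2*sqrt(5)) + (4 - 2*sqrt(5)) + (-8 - 2*sqrt(5)) + (4 + 2*sqrt(5)) + (0) + (0)] = 0/20 = 0
  <chi_rho, chi_8> = (1/20)[1*(11)*conj(2) + 1*(7)*conj(2) + 2*(-1/2 + 3*sqrt(5)/2)*conj(-sqrt(5)/2 - 1/2) + 2*(7/2 - 3*sqrt(5)/2)*conj(-1/2 + sqrt(5)/2) + 2*(-3*sqrt(5)/2 - 1/2)*conj(-1/2 + sqrt(5)/2) + 2*(3*sqrt(5)/2 + 7/2)*conj(-sqrt(5)/2 - 1/2) + 5*(3)*conj(0) + 5*(-1)*conj(0)]
      = (1/20)[(22) + (14) + (-7 - sqrt(5)) + (-11 + 5*sqrt(5)) + (-7 + sqrt(5)) + (-5*sqrt(5) - 11) + (0) + (0)] = 0/20 = 0
Dimension check: dim(rho) = sum (mult * dim) = 2*1 + 1*1 + 2*1 + 0*1 + 0*2 + 3*2 + 0*2 + 0*2 = 11 = chi_rho(e) = 11.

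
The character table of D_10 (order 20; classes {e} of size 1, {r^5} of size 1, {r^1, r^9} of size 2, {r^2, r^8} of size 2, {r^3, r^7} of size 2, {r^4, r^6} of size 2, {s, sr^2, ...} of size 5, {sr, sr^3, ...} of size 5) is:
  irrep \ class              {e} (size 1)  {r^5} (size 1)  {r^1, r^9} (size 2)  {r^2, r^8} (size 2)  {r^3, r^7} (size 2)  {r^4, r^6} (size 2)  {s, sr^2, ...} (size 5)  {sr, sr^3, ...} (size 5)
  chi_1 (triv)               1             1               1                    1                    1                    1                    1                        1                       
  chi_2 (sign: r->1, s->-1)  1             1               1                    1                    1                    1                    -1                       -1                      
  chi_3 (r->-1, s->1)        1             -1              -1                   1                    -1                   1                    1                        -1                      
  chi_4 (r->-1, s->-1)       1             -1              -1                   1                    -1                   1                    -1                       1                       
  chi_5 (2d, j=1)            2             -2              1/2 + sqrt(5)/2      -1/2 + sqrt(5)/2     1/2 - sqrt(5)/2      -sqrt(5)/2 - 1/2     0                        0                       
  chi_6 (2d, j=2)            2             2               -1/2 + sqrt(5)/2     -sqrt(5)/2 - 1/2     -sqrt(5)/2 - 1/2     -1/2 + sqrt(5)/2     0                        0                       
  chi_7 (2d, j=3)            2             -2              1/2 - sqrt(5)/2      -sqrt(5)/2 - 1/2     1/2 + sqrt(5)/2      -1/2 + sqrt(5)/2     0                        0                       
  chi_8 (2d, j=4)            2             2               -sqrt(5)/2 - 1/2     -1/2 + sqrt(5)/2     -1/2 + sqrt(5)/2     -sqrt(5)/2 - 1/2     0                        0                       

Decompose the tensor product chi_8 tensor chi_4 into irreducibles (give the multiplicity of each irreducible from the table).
chi_8 tensor chi_4 = chi_5 (all other irreducibles have multiplicity 0).

The character of a tensor product is the pointwise product (chi_8 * chi_4)(C) = chi_8(C) * chi_4(C):
  {e}: (2)*(1), {r^5}: (2)*(-1), {r^1, r^9}: (-sqrt(5)/2 - 1/2)*(-1), {r^2, r^8}: (-1/2 + sqrt(5)/2)*(1), {r^3, r^7}: (-1/2 + sqrt(5)/2)*(-1), {r^4, r^6}: (-sqrt(5)/2 - 1/2)*(1), {s, sr^2, ...}: (0)*(-1), {sr, sr^3, ...}: (0)*(1)
so (chi_8 * chi_4) takes values
  {e} -> 2, {r^5} -> -2, {r^1, r^9} -> 1/2 + sqrt(5)/2, {r^2, r^8} -> -1/2 + sqrt(5)/2, {r^3, r^7} -> 1/2 - sqrt(5)/2, {r^4, r^6} -> -sqrt(5)/2 - 1/2, {s, sr^2, ...} -> 0, {sr, sr^3, ...} -> 0.
Now take the inner product of this character with each irreducible chi from the table, <chi_8*chi_4, chi> = (1/20) sum_C |C| (chi_8*chi_4)(C) conj(chi(C)):
  <chi_8*chi_4, chi_1> = (1/20)[1*(2)*conj(1) + 1*(-2)*conj(1) + 2*(1/2 + sqrt(5)/2)*conj(1) + 2*(-1/2 + sqrt(5)/2)*conj(1) + 2*(1/2 - sqrt(5)/2)*conj(1) + 2*(-sqrt(5)/2 - 1/2)*conj(1) + 5*(0)*conj(1) + 5*(0)*conj(1)]
      = (1/20)[(2) + (-2) + (1 + sqrt(5)) + (-1 + sqrt(5)) + (1 - sqrt(5)) + (-sqrt(5) - 1) + (0) + (0)] = 0/20 = 0
  <chi_8*chi_4, chi_2> = (1/20)[1*(2)*conj(1) + 1*(-2)*conj(1) + 2*(1/2 + sqrt(5)/2)*conj(1) + 2*(-1/2 + sqrt(5)/2)*conj(1) + 2*(1/2 - sqrt(5)/2)*conj(1) + 2*(-sqrt(5)/2 - 1/2)*conj(1) + 5*(0)*conj(-1) + 5*(0)*conj(-1)]
      = (1/20)[(2) + (-2) + (1 + sqrt(5)) + (-1 + sqrt(5)) + (1 - sqrt(5)) + (-sqrt(5) - 1) + (0) + (0)] = 0/20 = 0
  <chi_8*chi_4, chi_3> = (1/20)[1*(2)*conj(1) + 1*(-2)*conj(-1) + 2*(1/2 + sqrt(5)/2)*conj(-1) + 2*(-1/2 + sqrt(5)/2)*conj(1) + 2*(1/2 - sqrt(5)/2)*conj(-1) + 2*(-sqrt(5)/2 - 1/2)*conj(1) + 5*(0)*conj(1) + 5*(0)*conj(-1)]
      = (1/20)[(2) + (2) + (-sqrt(5) - 1) + (-1 + sqrt(5)) + (-1 + sqrt(5)) + (-sqrt(5) - 1) + (0) + (0)] = 0/20 = 0
  <chi_8*chi_4, chi_4> = (1/20)[1*(2)*conj(1) + 1*(-2)*conj(-1) + 2*(1/2 + sqrt(5)/2)*conj(-1) + 2*(-1/2 + sqrt(5)/2)*conj(1) + 2*(1/2 - sqrt(5)/2)*conj(-1) + 2*(-sqrt(5)/2 - 1/2)*conj(1) + 5*(0)*conj(-1) + 5*(0)*conj(1)]
      = (1/20)[(2) + (2) + (-sqrt(5) - 1) + (-1 + sqrt(5)) + (-1 + sqrt(5)) + (-sqrt(5) - 1) + (0) + (0)] = 0/20 = 0
  <chi_8*chi_4, chi_5> = (1/20)[1*(2)*conj(2) + 1*(-2)*conj(-2) + 2*(1/2 + sqrt(5)/2)*conj(1/2 + sqrt(5)/2) + 2*(-1/2 + sqrt(5)/2)*conj(-1/2 + sqrt(5)/2) + 2*(1/2 - sqrt(5)/2)*conj(1/2 - sqrt(5)/2) + 2*(-sqrt(5)/2 - 1/2)*conj(-sqrt(5)/2 - 1/2) + 5*(0)*conj(0) + 5*(0)*conj(0)]
      = (1/20)[(4) + (4) + (sqrt(5) + 3) + (3 - sqrt(5)) + (3 - sqrt(5)) + (sqrt(5) + 3) + (0) + (0)] = 20/20 = 1
  <chi_8*chi_4, chi_6> = (1/20)[1*(2)*conj(2) + 1*(-2)*conj(2) + 2*(1/2 + sqrt(5)/2)*conj(-1/2 + sqrt(5)/2) + 2*(-1/2 + sqrt(5)/2)*conj(-sqrt(5)/2 - 1/2) + 2*(1/2 - sqrt(5)/2)*conj(-sqrt(5)/2 - 1/2) + 2*(-sqrt(5)/2 - 1/2)*conj(-1/2 + sqrt(5)/2) + 5*(0)*conj(0) + 5*(0)*conj(0)]
      = (1/20)[(4) + (-4) + (2) + (-2) + (2) + (-2) + (0) + (0)] = 0/20 = 0
  <chi_8*chi_4, chi_7> = (1/20)[1*(2)*conj(2) + 1*(-2)*conj(-2) + 2*(1/2 + sqrt(5)/2)*conj(1/2 - sqrt(5)/2) + 2*(-1/2 + sqrt(5)/2)*conj(-sqrt(5)/2 - 1/2) + 2*(1/2 - sqrt(5)/2)*conj(1/2 + sqrt(5)/2) + 2*(-sqrt(5)/2 - 1/2)*conj(-1/2 + sqrt(5)/2) + 5*(0)*conj(0) + 5*(0)*conj(0)]
      = (1/20)[(4) + (4) + (-2) + (-2) + (-2) + (-2) + (0) + (0)] = 0/20 = 0
  <chi_8*chi_4, chi_8> = (1/20)[1*(2)*conj(2) + 1*(-2)*conj(2) + 2*(1/2 + sqrt(5)/2)*conj(-sqrt(5)/2 - 1/2) + 2*(-1/2 + sqrt(5)/2)*conj(-1/2 + sqrt(5)/2) + 2*(1/2 - sqrt(5)/2)*conj(-1/2 + sqrt(5)/2) + 2*(-sqrt(5)/2 - 1/2)*conj(-sqrt(5)/2 - 1/2) + 5*(0)*conj(0) + 5*(0)*conj(0)]
      = (1/20)[(4) + (-4) + (-3 - sqrt(5)) + (3 - sqrt(5)) + (-3 + sqrt(5)) + (sqrt(5) + 3) + (0) + (0)] = 0/20 = 0
Hence the multiplicities are chi_5: 1. Dimension check: dim(chi_8)*dim(chi_4) = 2*1 = 2 and sum (mult * dim) = 1*2 = 2.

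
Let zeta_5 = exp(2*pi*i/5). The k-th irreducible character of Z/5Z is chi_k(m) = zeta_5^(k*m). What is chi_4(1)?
chi_4(1) = zeta_5^4 = exp(-2*I*pi/5)

Reasoning: chi_4(1) = zeta_5^(4*1) = zeta_5^4. Since zeta_5^5 = 1, this equals zeta_5^4 = exp(2*pi*i*4/5) = exp(-2*I*pi/5).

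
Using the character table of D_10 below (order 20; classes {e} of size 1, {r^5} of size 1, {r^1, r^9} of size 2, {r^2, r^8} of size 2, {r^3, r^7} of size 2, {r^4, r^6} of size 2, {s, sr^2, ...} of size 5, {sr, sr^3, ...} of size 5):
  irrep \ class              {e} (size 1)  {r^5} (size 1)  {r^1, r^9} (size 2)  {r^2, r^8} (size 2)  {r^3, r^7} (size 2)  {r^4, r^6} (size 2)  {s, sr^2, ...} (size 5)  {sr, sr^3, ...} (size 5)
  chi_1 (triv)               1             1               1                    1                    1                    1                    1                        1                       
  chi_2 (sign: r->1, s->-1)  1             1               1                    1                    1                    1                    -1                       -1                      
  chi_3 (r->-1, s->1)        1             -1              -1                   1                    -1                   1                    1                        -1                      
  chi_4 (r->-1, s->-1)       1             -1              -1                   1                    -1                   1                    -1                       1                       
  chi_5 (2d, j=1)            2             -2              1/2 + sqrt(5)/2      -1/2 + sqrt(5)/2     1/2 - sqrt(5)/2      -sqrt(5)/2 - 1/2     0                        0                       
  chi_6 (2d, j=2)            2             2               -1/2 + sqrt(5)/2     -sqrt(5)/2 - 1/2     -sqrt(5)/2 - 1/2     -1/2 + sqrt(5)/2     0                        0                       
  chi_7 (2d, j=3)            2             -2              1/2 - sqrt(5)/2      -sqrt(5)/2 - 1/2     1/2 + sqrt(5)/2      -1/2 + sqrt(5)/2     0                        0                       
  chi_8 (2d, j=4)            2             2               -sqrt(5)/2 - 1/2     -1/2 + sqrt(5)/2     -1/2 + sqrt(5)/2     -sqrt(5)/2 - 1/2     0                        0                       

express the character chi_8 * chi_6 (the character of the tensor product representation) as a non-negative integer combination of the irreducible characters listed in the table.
chi_8 tensor chi_6 = chi_6 + chi_8 (all other irreducibles have multiplicity 0).

Working: The character of a tensor product is the pointwise product (chi_8 * chi_6)(C) = chi_8(C) * chi_6(C):
  {e}: (2)*(2), {r^5}: (2)*(2), {r^1, r^9}: (-sqrt(5)/2 - 1/2)*(-1/2 + sqrt(5)/2), {r^2, r^8}: (-1/2 + sqrt(5)/2)*(-sqrt(5)/2 - 1/2), {r^3, r^7}: (-1/2 + sqrt(5)/2)*(-sqrt(5)/2 - 1/2), {r^4, r^6}: (-sqrt(5)/2 - 1/2)*(-1/2 + sqrt(5)/2), {s, sr^2, ...}: (0)*(0), {sr, sr^3, ...}: (0)*(0)
so (chi_8 * chi_6) takes values
  {e} -> 4, {r^5} -> 4, {r^1, r^9} -> -1, {r^2, r^8} -> -1, {r^3, r^7} -> -1, {r^4, r^6} -> -1, {s, sr^2, ...} -> 0, {sr, sr^3, ...} -> 0.
Now take the inner product of this character with each irreducible chi from the table, <chi_8*chi_6, chi> = (1/20) sum_C |C| (chi_8*chi_6)(C) conj(chi(C)):
  <chi_8*chi_6, chi_1> = (1/20)[1*(4)*conj(1) + 1*(4)*conj(1) + 2*(-1)*conj(1) + 2*(-1)*conj(1) + 2*(-1)*conj(1) + 2*(-1)*conj(1) + 5*(0)*conj(1) + 5*(0)*conj(1)]
      = (1/20)[(4) + (4) + (-2) + (-2) + (-2) + (-2) + (0) + (0)] = 0/20 = 0
  <chi_8*chi_6, chi_2> = (1/20)[1*(4)*conj(1) + 1*(4)*conj(1) + 2*(-1)*conj(1) + 2*(-1)*conj(1) + 2*(-1)*conj(1) + 2*(-1)*conj(1) + 5*(0)*conj(-1) + 5*(0)*conj(-1)]
      = (1/20)[(4) + (4) + (-2) + (-2) + (-2) + (-2) + (0) + (0)] = 0/20 = 0
  <chi_8*chi_6, chi_3> = (1/20)[1*(4)*conj(1) + 1*(4)*conj(-1) + 2*(-1)*conj(-1) + 2*(-1)*conj(1) + 2*(-1)*conj(-1) + 2*(-1)*conj(1) + 5*(0)*conj(1) + 5*(0)*conj(-1)]
      = (1/20)[(4) + (-4) + (2) + (-2) + (2) + (-2) + (0) + (0)] = 0/20 = 0
  <chi_8*chi_6, chi_4> = (1/20)[1*(4)*conj(1) + 1*(4)*conj(-1) + 2*(-1)*conj(-1) + 2*(-1)*conj(1) + 2*(-1)*conj(-1) + 2*(-1)*conj(1) + 5*(0)*conj(-1) + 5*(0)*conj(1)]
      = (1/20)[(4) + (-4) + (2) + (-2) + (2) + (-2) + (0) + (0)] = 0/20 = 0
  <chi_8*chi_6, chi_5> = (1/20)[1*(4)*conj(2) + 1*(4)*conj(-2) + 2*(-1)*conj(1/2 + sqrt(5)/2) + 2*(-1)*conj(-1/2 + sqrt(5)/2) + 2*(-1)*conj(1/2 - sqrt(5)/2) + 2*(-1)*conj(-sqrt(5)/2 - 1/2) + 5*(0)*conj(0) + 5*(0)*conj(0)]
      = (1/20)[(8) + (-8) + (-sqrt(5) - 1) + (1 - sqrt(5)) + (-1 + sqrt(5)) + (1 + sqrt(5)) + (0) + (0)] = 0/20 = 0
  <chi_8*chi_6, chi_6> = (1/20)[1*(4)*conj(2) + 1*(4)*conj(2) + 2*(-1)*conj(-1/2 + sqrt(5)/2) + 2*(-1)*conj(-sqrt(5)/2 - 1/2) + 2*(-1)*conj(-sqrt(5)/2 - 1/2) + 2*(-1)*conj(-1/2 + sqrt(5)/2) + 5*(0)*conj(0) + 5*(0)*conj(0)]
      = (1/20)[(8) + (8) + (1 - sqrt(5)) + (1 + sqrt(5)) + (1 + sqrt(5)) + (1 - sqrt(5)) + (0) + (0)] = 20/20 = 1
  <chi_8*chi_6, chi_7> = (1/20)[1*(4)*conj(2) + 1*(4)*conj(-2) + 2*(-1)*conj(1/2 - sqrt(5)/2) + 2*(-1)*conj(-sqrt(5)/2 - 1/2) + 2*(-1)*conj(1/2 + sqrt(5)/2) + 2*(-1)*conj(-1/2 + sqrt(5)/2) + 5*(0)*conj(0) + 5*(0)*conj(0)]
      = (1/20)[(8) + (-8) + (-1 + sqrt(5)) + (1 + sqrt(5)) + (-sqrt(5) - 1) + (1 - sqrt(5)) + (0) + (0)] = 0/20 = 0
  <chi_8*chi_6, chi_8> = (1/20)[1*(4)*conj(2) + 1*(4)*conj(2) + 2*(-1)*conj(-sqrt(5)/2 - 1/2) + 2*(-1)*conj(-1/2 + sqrt(5)/2) + 2*(-1)*conj(-1/2 + sqrt(5)/2) + 2*(-1)*conj(-sqrt(5)/2 - 1/2) + 5*(0)*conj(0) + 5*(0)*conj(0)]
      = (1/20)[(8) + (8) + (1 + sqrt(5)) + (1 - sqrt(5)) + (1 - sqrt(5)) + (1 + sqrt(5)) + (0) + (0)] = 20/20 = 1
Hence the multiplicities are chi_6: 1, chi_8: 1. Dimension check: dim(chi_8)*dim(chi_6) = 2*2 = 4 and sum (mult * dim) = 1*2 + 1*2 = 4.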